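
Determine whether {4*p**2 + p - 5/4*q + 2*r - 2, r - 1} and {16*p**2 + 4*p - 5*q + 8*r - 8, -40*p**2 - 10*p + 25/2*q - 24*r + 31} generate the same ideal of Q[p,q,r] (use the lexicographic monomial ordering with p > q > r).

No, the ideals differ.

Since reduced Gröbner bases are canonical representatives of ideals under a given ordering, it suffices to compute and compare them.
Buchberger on the first generating set:
f_1 = 4*p**2 + p - 5/4*q + 2*r - 2, LT = p**2.
f_2 = r - 1, LT = r.

S(f_1,f_2): leading monomials are coprime, so the S-polynomial reduces to 0 (Buchberger's first criterion).
Every S-polynomial of the final basis reduces to 0, so we have a Gröbner basis.
Inter-reduce: drop elements whose leading term is divisible by another's, tail-reduce, and make monic.
Reduced Gröbner basis: {p**2 + 1/4*p - 5/16*q, r - 1}.

Buchberger on the second generating set:
h_1 = 16*p**2 + 4*p - 5*q + 8*r - 8, LT = p**2.
h_2 = -40*p**2 - 10*p + 25/2*q - 24*r + 31, LT = p**2.

S(h_1,h_2): lcm = p**2. S = -1/10*r + 11/40.
  leading term r: no divisor's leading term divides it; move -1/10*r to the remainder.
  leading term 1: no divisor's leading term divides it; move 11/40 to the remainder.
  remainder -1/10*r + 11/40 ≠ 0; add k_3 = -1/10*r + 11/40 to the basis.

S(h_1,k_3): leading monomials are coprime, so the S-polynomial reduces to 0 (Buchberger's first criterion).
S(h_2,k_3): leading monomials are coprime, so the S-polynomial reduces to 0 (Buchberger's first criterion).
Every S-polynomial of the final basis reduces to 0, so we have a Gröbner basis.
Inter-reduce: drop elements whose leading term is divisible by another's, tail-reduce, and make monic.
Reduced Gröbner basis: {p**2 + 1/4*p - 5/16*q + 7/8, r - 11/4}.

Since the reduced bases disagree, the two ideals are not the same.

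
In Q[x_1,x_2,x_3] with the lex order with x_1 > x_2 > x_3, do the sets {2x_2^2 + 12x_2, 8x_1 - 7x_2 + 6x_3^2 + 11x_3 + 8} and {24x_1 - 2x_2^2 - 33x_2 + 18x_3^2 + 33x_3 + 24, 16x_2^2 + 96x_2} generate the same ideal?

Since reduced Gröbner bases are canonical representatives of ideals under a given ordering, it suffices to compute and compare them.
Buchberger on the first generating set:
f_1 = 2x_2^2 + 12x_2, LT = x_2^2.
f_2 = 8x_1 - 7x_2 + 6x_3^2 + 11x_3 + 8, LT = x_1.

S(f_1,f_2): leading monomials are coprime, so the S-polynomial reduces to 0 (Buchberger's first criterion).
Every S-polynomial of the final basis reduces to 0, so we have a Gröbner basis.
Inter-reduce: drop elements whose leading term is divisible by another's, tail-reduce, and make monic.
Reduced Gröbner basis: {x_1 - 7/8x_2 + 3/4x_3^2 + 11/8x_3 + 1, x_2^2 + 6x_2}.

Buchberger on the second generating set:
h_1 = 24x_1 - 2x_2^2 - 33x_2 + 18x_3^2 + 33x_3 + 24, LT = x_1.
h_2 = 16x_2^2 + 96x_2, LT = x_2^2.

S(h_1,h_2): leading monomials are coprime, so the S-polynomial reduces to 0 (Buchberger's first criterion).
Every S-polynomial of the final basis reduces to 0, so we have a Gröbner basis.
Inter-reduce: drop elements whose leading term is divisible by another's, tail-reduce, and make monic.
Reduced Gröbner basis: {x_1 - 7/8x_2 + 3/4x_3^2 + 11/8x_3 + 1, x_2^2 + 6x_2}.

These coincide, so the ideals are equal.

Yes, the ideals are equal.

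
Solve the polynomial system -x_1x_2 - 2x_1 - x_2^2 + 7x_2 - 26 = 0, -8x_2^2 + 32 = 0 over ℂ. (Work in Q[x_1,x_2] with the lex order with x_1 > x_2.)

Compute a lex Gröbner basis by Buchberger's algorithm.
f_1 = -x_1x_2 - 2x_1 - x_2^2 + 7x_2 - 26, LT = x_1x_2.
f_2 = -8x_2^2 + 32, LT = x_2^2.

S(f_1,f_2): lcm = x_1x_2^2. S = 2x_1x_2 + 4x_1 + x_2^3 - 7x_2^2 + 26x_2.
  reduce S modulo (f_1, f_2):
  remainder 44x_2 - 88 ≠ 0; add h_3 = 44x_2 - 88 to the basis.

S(f_1,h_3): lcm = x_1x_2. S = 4x_1 + x_2^2 - 7x_2 + 26.
  reduce S modulo (f_1, f_2, h_3):
  remainder 4x_1 + 16 ≠ 0; add h_4 = 4x_1 + 16 to the basis.

The other S-polynomials (S(f_2,h_3), S(f_1,h_4), S(f_2,h_4), S(h_3,h_4)) all reduce to 0 modulo the current basis, so we have a Gröbner basis.
Inter-reduce: drop elements whose leading term is divisible by another's, tail-reduce, and make monic.
Reduced Gröbner basis: {x_1 + 4, x_2 - 2}.

The lex basis is triangular: the last element involves only x_2. Solving x_2 - 2 = 0 gives x_2 ∈ {2}; substituting each value into the earlier elements determines the remaining variables.
  x_2 = 2: the earlier basis element becomes x_1 + 4 = 0, giving x_1 = -4 — point (-4, 2).
Zero-dimensionality of the ideal guarantees finitely many solutions over ℂ.

{(-4, 2)}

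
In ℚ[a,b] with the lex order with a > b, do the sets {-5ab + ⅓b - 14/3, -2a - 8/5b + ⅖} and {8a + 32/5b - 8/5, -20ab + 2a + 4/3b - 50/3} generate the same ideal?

Equality of ideals is decidable: compute both reduced Gröbner bases (unique for the ordering) and check whether they agree.
Buchberger on the first generating set:
f_1 = -5ab + ⅓b - 14/3, LT = ab.
f_2 = -2a - 8/5b + ⅖, LT = a.

S(f_1,f_2): lcm = ab. S = -⅘b² + 2/15b + 14/15.
  leading term b²: no divisor's leading term divides it; move -⅘b² to the remainder.
  leading term b: no divisor's leading term divides it; move 2/15b to the remainder.
  leading term 1: no divisor's leading term divides it; move 14/15 to the remainder.
  remainder -⅘b² + 2/15b + 14/15 ≠ 0; add g_3 = -⅘b² + 2/15b + 14/15 to the basis.

The other S-polynomials (S(f_1,g_3), S(f_2,g_3)) all reduce to 0 modulo the current basis, so we have a Gröbner basis.
Inter-reduce: drop elements whose leading term is divisible by another's, tail-reduce, and make monic.
Reduced Gröbner basis: {a + ⅘b - ⅕, b² - ⅙b - 7/6}.

Buchberger on the second generating set:
h_1 = 8a + 32/5b - 8/5, LT = a.
h_2 = -20ab + 2a + 4/3b - 50/3, LT = ab.

S(h_1,h_2): lcm = ab. S = 1/10a + ⅘b² - 2/15b - ⅚.
  leading term a: subtract (1/80)·h_1 from 1/10a + ⅘b² - 2/15b - ⅚ → ⅘b² - 16/75b - 61/75
  leading term b²: no divisor's leading term divides it; move ⅘b² to the remainder.
  leading term b: no divisor's leading term divides it; move -16/75b to the remainder.
  leading term 1: no divisor's leading term divides it; move -61/75 to the remainder.
  remainder ⅘b² - 16/75b - 61/75 ≠ 0; add k_3 = ⅘b² - 16/75b - 61/75 to the basis.

The other S-polynomials (S(h_1,k_3), S(h_2,k_3)) all reduce to 0 modulo the current basis, so we have a Gröbner basis.
Inter-reduce: drop elements whose leading term is divisible by another's, tail-reduce, and make monic.
Reduced Gröbner basis: {a + ⅘b - ⅕, b² - 4/15b - 61/60}.

These differ, so the ideals are not equal.

No, the ideals differ.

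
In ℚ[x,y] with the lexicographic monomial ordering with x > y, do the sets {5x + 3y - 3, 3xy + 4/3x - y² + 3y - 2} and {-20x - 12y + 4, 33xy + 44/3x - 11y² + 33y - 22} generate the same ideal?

For a fixed monomial order, each ideal has a unique reduced Gröbner basis; comparing bases decides equality.
Buchberger on the first generating set:
f_1 = 5x + 3y - 3, LT = x.
f_2 = 3xy + 4/3x - y² + 3y - 2, LT = xy.

S(f_1,f_2): lcm = xy. S = -4/9x + 14/15y² - 8/5y + ⅔.
  reduce S modulo (f_1, f_2):
  remainder 14/15y² - 4/3y + ⅖ ≠ 0; add g_3 = 14/15y² - 4/3y + ⅖ to the basis.

The other S-polynomials (S(f_1,g_3), S(f_2,g_3)) all reduce to 0 modulo the current basis, so we have a Gröbner basis.
Inter-reduce: drop elements whose leading term is divisible by another's, tail-reduce, and make monic.
Reduced Gröbner basis: {x + ⅗y - ⅗, y² - 10/7y + 3/7}.

Buchberger on the second generating set:
h_1 = -20x - 12y + 4, LT = x.
h_2 = 33xy + 44/3x - 11y² + 33y - 22, LT = xy.

S(h_1,h_2): lcm = xy. S = -4/9x + 14/15y² - 6/5y + ⅔.
  reduce S modulo (h_1, h_2):
  remainder 14/15y² - 14/15y + 26/45 ≠ 0; add k_3 = 14/15y² - 14/15y + 26/45 to the basis.

The other S-polynomials (S(h_1,k_3), S(h_2,k_3)) all reduce to 0 modulo the current basis, so we have a Gröbner basis.
Inter-reduce: drop elements whose leading term is divisible by another's, tail-reduce, and make monic.
Reduced Gröbner basis: {x + ⅗y - ⅕, y² - y + 13/21}.

Since the reduced bases disagree, the two ideals are not the same.
The same test decides containment: I ⊆ J iff every generator of I reduces to 0 modulo a Gröbner basis of J.

No, the ideals differ.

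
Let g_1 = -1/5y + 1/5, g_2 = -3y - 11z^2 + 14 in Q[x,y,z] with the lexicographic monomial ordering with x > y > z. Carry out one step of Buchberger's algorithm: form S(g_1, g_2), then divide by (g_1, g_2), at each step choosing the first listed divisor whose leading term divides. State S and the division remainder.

S(g_1, g_2) = -11/3z^2 + 11/3; remainder on division = -11/3z^2 + 11/3.

lcm(LM(g_1), LM(g_2)) = y.
S = (lcm/LT(g_1))·g_1 − (lcm/LT(g_2))·g_2 = -11/3z^2 + 11/3.
Reduce S modulo (g_1, g_2) in that order:
  leading term z^2: no divisor's leading term divides it; move -11/3z^2 to the remainder.
  leading term 1: no divisor's leading term divides it; move 11/3 to the remainder.
The remainder -11/3z^2 + 11/3 is nonzero, so it would be added as the next basis element.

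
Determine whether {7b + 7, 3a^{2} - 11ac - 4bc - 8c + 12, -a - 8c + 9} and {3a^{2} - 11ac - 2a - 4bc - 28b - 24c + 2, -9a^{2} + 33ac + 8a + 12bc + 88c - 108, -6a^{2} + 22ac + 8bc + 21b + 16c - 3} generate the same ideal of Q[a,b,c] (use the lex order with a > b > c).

Since reduced Gröbner bases are canonical representatives of ideals under a given ordering, it suffices to compute and compare them.
Buchberger on the first generating set:
f_1 = 7b + 7, LT = b.
f_2 = 3a^{2} - 11ac - 4bc - 8c + 12, LT = a^{2}.
f_3 = -a - 8c + 9, LT = a.

S(f_2,f_3): lcm = a^{2}. S = -\tfrac{35}{3}ac + 9a - \tfrac{4}{3}bc - \tfrac{8}{3}c + 4.
  leading term ac: subtract (\tfrac{35}{3}c)·f_3 from -\tfrac{35}{3}ac + 9a - \tfrac{4}{3}bc - \tfrac{8}{3}c + 4 → 9a - \tfrac{4}{3}bc + \tfrac{280}{3}c^{2} - \tfrac{323}{3}c + 4
  leading term a: subtract (-9)·f_3 from 9a - \tfrac{4}{3}bc + \tfrac{280}{3}c^{2} - \tfrac{323}{3}c + 4 → -\tfrac{4}{3}bc + \tfrac{280}{3}c^{2} - \tfrac{539}{3}c + 85
  leading term bc: subtract (-\tfrac{4}{21}c)·f_1 from -\tfrac{4}{3}bc + \tfrac{280}{3}c^{2} - \tfrac{539}{3}c + 85 → \tfrac{280}{3}c^{2} - \tfrac{535}{3}c + 85
  leading term c^{2}: no divisor's leading term divides it; move \tfrac{280}{3}c^{2} to the remainder.
  leading term c: no divisor's leading term divides it; move -\tfrac{535}{3}c to the remainder.
  leading term 1: no divisor's leading term divides it; move 85 to the remainder.
  remainder \tfrac{280}{3}c^{2} - \tfrac{535}{3}c + 85 ≠ 0; add g_4 = \tfrac{280}{3}c^{2} - \tfrac{535}{3}c + 85 to the basis.

The other S-polynomials (S(f_1,f_2), S(f_1,f_3), S(f_1,g_4), S(f_2,g_4), S(f_3,g_4)) all reduce to 0 modulo the current basis, so we have a Gröbner basis.
Inter-reduce: drop elements whose leading term is divisible by another's, tail-reduce, and make monic.
Reduced Gröbner basis: {a + 8c - 9, b + 1, c^{2} - \tfrac{107}{56}c + \tfrac{51}{56}}.

Buchberger on the second generating set:
h_1 = 3a^{2} - 11ac - 2a - 4bc - 28b - 24c + 2, LT = a^{2}.
h_2 = -9a^{2} + 33ac + 8a + 12bc + 88c - 108, LT = a^{2}.
h_3 = -6a^{2} + 22ac + 8bc + 21b + 16c - 3, LT = a^{2}.

S(h_1,h_2): lcm = a^{2}. S = \tfrac{2}{9}a - \tfrac{28}{3}b + \tfrac{16}{9}c - \tfrac{34}{3}.
  leading term a: no divisor's leading term divides it; move \tfrac{2}{9}a to the remainder.
  leading term b: no divisor's leading term divides it; move -\tfrac{28}{3}b to the remainder.
  leading term c: no divisor's leading term divides it; move \tfrac{16}{9}c to the remainder.
  leading term 1: no divisor's leading term divides it; move -\tfrac{34}{3} to the remainder.
  remainder \tfrac{2}{9}a - \tfrac{28}{3}b + \tfrac{16}{9}c - \tfrac{34}{3} ≠ 0; add k_4 = \tfrac{2}{9}a - \tfrac{28}{3}b + \tfrac{16}{9}c - \tfrac{34}{3} to the basis.

S(h_1,h_3): lcm = a^{2}. S = -\tfrac{2}{3}a - \tfrac{35}{6}b - \tfrac{16}{3}c + \tfrac{1}{6}.
  leading term a: subtract (-3)·k_4 from -\tfrac{2}{3}a - \tfrac{35}{6}b - \tfrac{16}{3}c + \tfrac{1}{6} → -\tfrac{203}{6}b - \tfrac{203}{6}
  leading term b: no divisor's leading term divides it; move -\tfrac{203}{6}b to the remainder.
  leading term 1: no divisor's leading term divides it; move -\tfrac{203}{6} to the remainder.
  remainder -\tfrac{203}{6}b - \tfrac{203}{6} ≠ 0; add k_5 = -\tfrac{203}{6}b - \tfrac{203}{6} to the basis.

S(h_1,k_4): lcm = a^{2}. S = 42ab - \tfrac{35}{3}ac + \tfrac{151}{3}a - \tfrac{4}{3}bc - \tfrac{28}{3}b - 8c + \tfrac{2}{3}.
  leading term ab: subtract (189b)·k_4 from 42ab - \tfrac{35}{3}ac + \tfrac{151}{3}a - \tfrac{4}{3}bc - \tfrac{28}{3}b - 8c + \tfrac{2}{3} → -\tfrac{35}{3}ac + \tfrac{151}{3}a + 1764b^{2} - \tfrac{1012}{3}bc + \tfrac{6398}{3}b - 8c + \tfrac{2}{3}
  leading term ac: subtract (-\tfrac{105}{2}c)·k_4 from -\tfrac{35}{3}ac + \tfrac{151}{3}a + 1764b^{2} - \tfrac{1012}{3}bc + \tfrac{6398}{3}b - 8c + \tfrac{2}{3} → \tfrac{151}{3}a + 1764b^{2} - \tfrac{2482}{3}bc + \tfrac{6398}{3}b + \tfrac{280}{3}c^{2} - 603c + \tfrac{2}{3}
  leading term a: subtract (\tfrac{453}{2})·k_4 from \tfrac{151}{3}a + 1764b^{2} - \tfrac{2482}{3}bc + \tfrac{6398}{3}b + \tfrac{280}{3}c^{2} - 603c + \tfrac{2}{3} → 1764b^{2} - \tfrac{2482}{3}bc + \tfrac{12740}{3}b + \tfrac{280}{3}c^{2} - \tfrac{3017}{3}c + \tfrac{7703}{3}
  leading term b^{2}: subtract (-\tfrac{1512}{29}b)·k_5 from 1764b^{2} - \tfrac{2482}{3}bc + \tfrac{12740}{3}b + \tfrac{280}{3}c^{2} - \tfrac{3017}{3}c + \tfrac{7703}{3} → -\tfrac{2482}{3}bc + \tfrac{7448}{3}b + \tfrac{280}{3}c^{2} - \tfrac{3017}{3}c + \tfrac{7703}{3}
  leading term bc: subtract (\tfrac{4964}{203}c)·k_5 from -\tfrac{2482}{3}bc + \tfrac{7448}{3}b + \tfrac{280}{3}c^{2} - \tfrac{3017}{3}c + \tfrac{7703}{3} → \tfrac{7448}{3}b + \tfrac{280}{3}c^{2} - \tfrac{535}{3}c + \tfrac{7703}{3}
  leading term b: subtract (-\tfrac{2128}{29})·k_5 from \tfrac{7448}{3}b + \tfrac{280}{3}c^{2} - \tfrac{535}{3}c + \tfrac{7703}{3} → \tfrac{280}{3}c^{2} - \tfrac{535}{3}c + 85
  leading term c^{2}: no divisor's leading term divides it; move \tfrac{280}{3}c^{2} to the remainder.
  leading term c: no divisor's leading term divides it; move -\tfrac{535}{3}c to the remainder.
  leading term 1: no divisor's leading term divides it; move 85 to the remainder.
  remainder \tfrac{280}{3}c^{2} - \tfrac{535}{3}c + 85 ≠ 0; add k_6 = \tfrac{280}{3}c^{2} - \tfrac{535}{3}c + 85 to the basis.

The other S-polynomials (S(h_2,h_3), S(h_2,k_4), S(h_3,k_4), S(h_1,k_5), S(h_2,k_5), S(h_3,k_5), S(k_4,k_5), S(h_1,k_6), S(h_2,k_6), S(h_3,k_6), S(k_4,k_6), S(k_5,k_6)) all reduce to 0 modulo the current basis, so we have a Gröbner basis.
Inter-reduce: drop elements whose leading term is divisible by another's, tail-reduce, and make monic.
Reduced Gröbner basis: {a + 8c - 9, b + 1, c^{2} - \tfrac{107}{56}c + \tfrac{51}{56}}.

These coincide, so the ideals are equal.

Yes, the ideals are equal.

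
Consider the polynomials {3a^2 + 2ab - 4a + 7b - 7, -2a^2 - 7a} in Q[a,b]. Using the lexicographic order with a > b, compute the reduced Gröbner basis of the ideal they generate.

G = {a, b - 1}

Buchberger's algorithm terminates because the ascending chain of leading-term ideals stabilizes.

f_1 = 3a^2 + 2ab - 4a + 7b - 7, LT = a^2.
f_2 = -2a^2 - 7a, LT = a^2.

S(f_1,f_2): lcm = a^2. S = 2/3ab - 29/6a + 7/3b - 7/3.
  leading term ab: no divisor's leading term divides it; move 2/3ab to the remainder.
  leading term a: no divisor's leading term divides it; move -29/6a to the remainder.
  leading term b: no divisor's leading term divides it; move 7/3b to the remainder.
  leading term 1: no divisor's leading term divides it; move -7/3 to the remainder.
  remainder 2/3ab - 29/6a + 7/3b - 7/3 ≠ 0; add g_3 = 2/3ab - 29/6a + 7/3b - 7/3 to the basis.

S(f_1,g_3): lcm = a^2b. S = 29/4a^2 + 2/3ab^2 - 29/6ab + 7/2a + 7/3b^2 - 7/3b.
  leading term a^2: subtract (29/12)·f_1 from 29/4a^2 + 2/3ab^2 - 29/6ab + 7/2a + 7/3b^2 - 7/3b → 2/3ab^2 - 29/3ab + 79/6a + 7/3b^2 - 77/4b + 203/12
  leading term ab^2: subtract (b)·g_3 from 2/3ab^2 - 29/3ab + 79/6a + 7/3b^2 - 77/4b + 203/12 → -29/6ab + 79/6a - 203/12b + 203/12
  leading term ab: subtract (-29/4)·g_3 from -29/6ab + 79/6a - 203/12b + 203/12 → -175/8a
  leading term a: no divisor's leading term divides it; move -175/8a to the remainder.
  remainder -175/8a ≠ 0; add g_4 = -175/8a to the basis.

S(g_3,g_4): lcm = ab. S = -29/4a + 7/2b - 7/2.
  leading term a: subtract (58/175)·g_4 from -29/4a + 7/2b - 7/2 → 7/2b - 7/2
  leading term b: no divisor's leading term divides it; move 7/2b to the remainder.
  leading term 1: no divisor's leading term divides it; move -7/2 to the remainder.
  remainder 7/2b - 7/2 ≠ 0; add g_5 = 7/2b - 7/2 to the basis.

The other S-polynomials (S(f_2,g_3), S(f_1,g_4), S(f_2,g_4), S(f_1,g_5), S(f_2,g_5), S(g_3,g_5), S(g_4,g_5)) all reduce to 0 modulo the current basis, so we have a Gröbner basis.
Inter-reduce: drop elements whose leading term is divisible by another's, tail-reduce, and make monic.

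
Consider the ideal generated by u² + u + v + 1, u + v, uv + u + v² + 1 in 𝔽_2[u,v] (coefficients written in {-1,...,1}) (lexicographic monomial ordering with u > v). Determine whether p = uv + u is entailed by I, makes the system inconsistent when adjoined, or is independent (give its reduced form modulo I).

uv + u lies in I (it reduces to 0).

First compute the reduced Gröbner basis of I by Buchberger's algorithm.
f_1 = u² + u + v + 1, LT = u².
f_2 = u + v, LT = u.
f_3 = uv + u + v² + 1, LT = uv.

S(f_1,f_2): lcm = u². S = uv + u + v + 1.
  leading term uv: subtract (v)·f_2 from uv + u + v + 1 → u + v² + v + 1
  leading term u: subtract (1)·f_2 from u + v² + v + 1 → v² + 1
  leading term v²: no divisor's leading term divides it; move v² to the remainder.
  leading term 1: no divisor's leading term divides it; move 1 to the remainder.
  remainder v² + 1 ≠ 0; add h_4 = v² + 1 to the basis.

S(f_1,f_3): lcm = u²v. S = u² + uv² + uv + u + v² + v.
  leading term u²: subtract (1)·f_1 from u² + uv² + uv + u + v² + v → uv² + uv + v² + 1
  leading term uv²: subtract (v²)·f_2 from uv² + uv + v² + 1 → uv + v³ + v² + 1
  leading term uv: subtract (v)·f_2 from uv + v³ + v² + 1 → v³ + 1
  leading term v³: subtract (v)·h_4 from v³ + 1 → v + 1
  leading term v: no divisor's leading term divides it; move v to the remainder.
  leading term 1: no divisor's leading term divides it; move 1 to the remainder.
  remainder v + 1 ≠ 0; add h_5 = v + 1 to the basis.

The other S-polynomials (S(f_2,f_3), S(f_1,h_4), S(f_2,h_4), S(f_3,h_4), S(f_1,h_5), S(f_2,h_5), S(f_3,h_5), S(h_4,h_5)) all reduce to 0 modulo the current basis, so we have a Gröbner basis.
Inter-reduce: drop elements whose leading term is divisible by another's, tail-reduce, and make monic.
Reduced Gröbner basis: {u + 1, v + 1}.
Label its elements g_1 = u + 1, g_2 = v + 1.

Reduce p = uv + u modulo G:
  leading term uv: subtract (v)·g_1 from uv + u → u + v
  leading term u: subtract (1)·g_1 from u + v → v + 1
  leading term v: subtract (1)·g_2 from v + 1 → 0
  normal form = 0.
Since the normal form is 0, p ∈ I.

The remainder on division by a Gröbner basis is unique — it is the normal form.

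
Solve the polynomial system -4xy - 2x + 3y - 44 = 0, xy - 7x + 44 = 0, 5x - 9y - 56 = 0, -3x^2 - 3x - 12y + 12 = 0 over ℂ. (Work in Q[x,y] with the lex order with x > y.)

{(4, -4)}

Compute a lex Gröbner basis by Buchberger's algorithm.
f_1 = -4xy - 2x + 3y - 44, LT = xy.
f_2 = xy - 7x + 44, LT = xy.
f_3 = 5x - 9y - 56, LT = x.
f_4 = -3x^2 - 3x - 12y + 12, LT = x^2.

S(f_1,f_2): lcm = xy. S = 15/2x - 3/4y - 33.
  leading term x: subtract (3/2)·f_3 from 15/2x - 3/4y - 33 → 51/4y + 51
  leading term y: no divisor's leading term divides it; move 51/4y to the remainder.
  leading term 1: no divisor's leading term divides it; move 51 to the remainder.
  remainder 51/4y + 51 ≠ 0; add h_5 = 51/4y + 51 to the basis.

The other S-polynomials (S(f_1,f_3), S(f_1,f_4), S(f_2,f_3), S(f_2,f_4), S(f_3,f_4), S(f_1,h_5), S(f_2,h_5), S(f_3,h_5), S(f_4,h_5)) all reduce to 0 modulo the current basis, so we have a Gröbner basis.
Inter-reduce: drop elements whose leading term is divisible by another's, tail-reduce, and make monic.
Reduced Gröbner basis: {x - 4, y + 4}.

Since the basis is lex-ordered, y + 4 is univariate in y. Its roots are {-4}. Back-substituting each root into the other basis elements fixes the other coordinates.
  y = -4: the earlier basis element becomes x - 4 = 0, giving x = 4 — point (4, -4).
Substituting each solution back into the original system confirms all equations vanish.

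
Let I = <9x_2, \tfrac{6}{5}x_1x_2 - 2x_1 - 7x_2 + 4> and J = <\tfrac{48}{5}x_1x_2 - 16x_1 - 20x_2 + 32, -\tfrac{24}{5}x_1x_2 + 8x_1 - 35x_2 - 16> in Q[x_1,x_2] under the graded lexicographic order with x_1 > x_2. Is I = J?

Yes, the ideals are equal.

For a fixed monomial order, each ideal has a unique reduced Gröbner basis; comparing bases decides equality.
Buchberger on the first generating set:
f_1 = 9x_2, LT = x_2.
f_2 = \tfrac{6}{5}x_1x_2 - 2x_1 - 7x_2 + 4, LT = x_1x_2.

S(f_1,f_2): lcm = x_1x_2. S = \tfrac{5}{3}x_1 + \tfrac{35}{6}x_2 - \tfrac{10}{3}.
  reduce S modulo (f_1, f_2):
  remainder \tfrac{5}{3}x_1 - \tfrac{10}{3} ≠ 0; add g_3 = \tfrac{5}{3}x_1 - \tfrac{10}{3} to the basis.

The other S-polynomials (S(f_1,g_3), S(f_2,g_3)) all reduce to 0 modulo the current basis, so we have a Gröbner basis.
Inter-reduce: drop elements whose leading term is divisible by another's, tail-reduce, and make monic.
Reduced Gröbner basis: {x_1 - 2, x_2}.

Buchberger on the second generating set:
h_1 = \tfrac{48}{5}x_1x_2 - 16x_1 - 20x_2 + 32, LT = x_1x_2.
h_2 = -\tfrac{24}{5}x_1x_2 + 8x_1 - 35x_2 - 16, LT = x_1x_2.

S(h_1,h_2): lcm = x_1x_2. S = -\tfrac{75}{8}x_2.
  reduce S modulo (h_1, h_2):
  remainder -\tfrac{75}{8}x_2 ≠ 0; add k_3 = -\tfrac{75}{8}x_2 to the basis.

S(h_1,k_3): lcm = x_1x_2. S = -\tfrac{5}{3}x_1 - \tfrac{25}{12}x_2 + \tfrac{10}{3}.
  reduce S modulo (h_1, h_2, k_3):
  remainder -\tfrac{5}{3}x_1 + \tfrac{10}{3} ≠ 0; add k_4 = -\tfrac{5}{3}x_1 + \tfrac{10}{3} to the basis.

The other S-polynomials (S(h_2,k_3), S(h_1,k_4), S(h_2,k_4), S(k_3,k_4)) all reduce to 0 modulo the current basis, so we have a Gröbner basis.
Inter-reduce: drop elements whose leading term is divisible by another's, tail-reduce, and make monic.
Reduced Gröbner basis: {x_1 - 2, x_2}.

Same reduced basis, so the two generating sets span the same ideal.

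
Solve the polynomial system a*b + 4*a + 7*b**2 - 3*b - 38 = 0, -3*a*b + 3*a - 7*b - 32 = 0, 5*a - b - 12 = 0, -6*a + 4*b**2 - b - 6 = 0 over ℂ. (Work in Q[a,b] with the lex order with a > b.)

{(2, -2)}

Compute a lex Gröbner basis by Buchberger's algorithm.
f_1 = a*b + 4*a + 7*b**2 - 3*b - 38, LT = a*b.
f_2 = -3*a*b + 3*a - 7*b - 32, LT = a*b.
f_3 = 5*a - b - 12, LT = a.
f_4 = -6*a + 4*b**2 - b - 6, LT = a.

S(f_1,f_2): lcm = a*b. S = 5*a + 7*b**2 - 16/3*b - 146/3.
  reduce S modulo (f_1, f_2, f_3, f_4):
  remainder 7*b**2 - 13/3*b - 110/3 ≠ 0; add h_5 = 7*b**2 - 13/3*b - 110/3 to the basis.

S(f_1,f_3): lcm = a*b. S = 4*a + 36/5*b**2 - 3/5*b - 38.
  reduce S modulo (f_1, f_2, f_3, f_4, h_5):
  remainder 163/35*b + 326/35 ≠ 0; add h_6 = 163/35*b + 326/35 to the basis.

The other S-polynomials (S(f_1,f_4), S(f_2,f_3), S(f_2,f_4), S(f_3,f_4), S(f_1,h_5), S(f_2,h_5), S(f_3,h_5), S(f_4,h_5), S(f_1,h_6), S(f_2,h_6), S(f_3,h_6), S(f_4,h_6), S(h_5,h_6)) all reduce to 0 modulo the current basis, so we have a Gröbner basis.
Inter-reduce: drop elements whose leading term is divisible by another's, tail-reduce, and make monic.
Reduced Gröbner basis: {a - 2, b + 2}.

Since the basis is lex-ordered, b + 2 is univariate in b. Its roots are {-2}. Back-substituting each root into the other basis elements fixes the other coordinates.
  b = -2: the earlier basis element becomes a - 2 = 0, giving a = 2 — point (2, -2).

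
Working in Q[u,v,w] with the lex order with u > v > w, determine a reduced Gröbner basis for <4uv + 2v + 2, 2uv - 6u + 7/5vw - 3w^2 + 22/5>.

Buchberger's algorithm terminates because the ascending chain of leading-term ideals stabilizes.

f_1 = 4uv + 2v + 2, LT = uv.
f_2 = 2uv - 6u + 7/5vw - 3w^2 + 22/5, LT = uv.

S(f_1,f_2): lcm = uv. S = 3u - 7/10vw + 1/2v + 3/2w^2 - 17/10.
  reduce S modulo (f_1, f_2):
  remainder 3u - 7/10vw + 1/2v + 3/2w^2 - 17/10 ≠ 0; add g_3 = 3u - 7/10vw + 1/2v + 3/2w^2 - 17/10 to the basis.

S(f_1,g_3): lcm = uv. S = 7/30v^2w - 1/6v^2 - 1/2vw^2 + 16/15v + 1/2.
  reduce S modulo (f_1, f_2, g_3):
  remainder 7/30v^2w - 1/6v^2 - 1/2vw^2 + 16/15v + 1/2 ≠ 0; add g_4 = 7/30v^2w - 1/6v^2 - 1/2vw^2 + 16/15v + 1/2 to the basis.

The other S-polynomials (S(f_2,g_3), S(f_1,g_4), S(f_2,g_4), S(g_3,g_4)) all reduce to 0 modulo the current basis, so we have a Gröbner basis.
Inter-reduce: drop elements whose leading term is divisible by another's, tail-reduce, and make monic.

G = {u - 7/30vw + 1/6v + 1/2w^2 - 17/30, v^2w - 5/7v^2 - 15/7vw^2 + 32/7v + 15/7}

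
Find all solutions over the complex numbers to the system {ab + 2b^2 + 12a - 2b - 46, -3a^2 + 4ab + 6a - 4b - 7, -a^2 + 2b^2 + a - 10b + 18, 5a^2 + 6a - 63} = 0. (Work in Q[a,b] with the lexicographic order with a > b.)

{(3, 2)}

Compute a lex Gröbner basis by Buchberger's algorithm.
f_1 = ab + 12a + 2b^2 - 2b - 46, LT = ab.
f_2 = -3a^2 + 4ab + 6a - 4b - 7, LT = a^2.
f_3 = -a^2 + a + 2b^2 - 10b + 18, LT = a^2.
f_4 = 5a^2 + 6a - 63, LT = a^2.

S(f_1,f_2): lcm = a^2b. S = 12a^2 + 10/3ab^2 - 46a - 4/3b^2 - 7/3b.
  leading term a^2: subtract (-4)·f_2 from 12a^2 + 10/3ab^2 - 46a - 4/3b^2 - 7/3b → 10/3ab^2 + 16ab - 22a - 4/3b^2 - 55/3b - 28
  leading term ab^2: subtract (10/3b)·f_1 from 10/3ab^2 + 16ab - 22a - 4/3b^2 - 55/3b - 28 → -24ab - 22a - 20/3b^3 + 16/3b^2 + 135b - 28
  leading term ab: subtract (-24)·f_1 from -24ab - 22a - 20/3b^3 + 16/3b^2 + 135b - 28 → 266a - 20/3b^3 + 160/3b^2 + 87b - 1132
  leading term a: no divisor's leading term divides it; move 266a to the remainder.
  leading term b^3: no divisor's leading term divides it; move -20/3b^3 to the remainder.
  leading term b^2: no divisor's leading term divides it; move 160/3b^2 to the remainder.
  leading term b: no divisor's leading term divides it; move 87b to the remainder.
  leading term 1: no divisor's leading term divides it; move -1132 to the remainder.
  remainder 266a - 20/3b^3 + 160/3b^2 + 87b - 1132 ≠ 0; add h_5 = 266a - 20/3b^3 + 160/3b^2 + 87b - 1132 to the basis.

S(f_1,f_3): lcm = a^2b. S = 12a^2 + 2ab^2 - ab - 46a + 2b^3 - 10b^2 + 18b.
  leading term a^2: subtract (-4)·f_2 from 12a^2 + 2ab^2 - ab - 46a + 2b^3 - 10b^2 + 18b → 2ab^2 + 15ab - 22a + 2b^3 - 10b^2 + 2b - 28
  leading term ab^2: subtract (2b)·f_1 from 2ab^2 + 15ab - 22a + 2b^3 - 10b^2 + 2b - 28 → -9ab - 22a - 2b^3 - 6b^2 + 94b - 28
  leading term ab: subtract (-9)·f_1 from -9ab - 22a - 2b^3 - 6b^2 + 94b - 28 → 86a - 2b^3 + 12b^2 + 76b - 442
  leading term a: subtract (43/133)·h_5 from 86a - 2b^3 + 12b^2 + 76b - 442 → 62/399b^3 - 2092/399b^2 + 6367/133b - 10110/133
  leading term b^3: no divisor's leading term divides it; move 62/399b^3 to the remainder.
  leading term b^2: no divisor's leading term divides it; move -2092/399b^2 to the remainder.
  leading term b: no divisor's leading term divides it; move 6367/133b to the remainder.
  leading term 1: no divisor's leading term divides it; move -10110/133 to the remainder.
  remainder 62/399b^3 - 2092/399b^2 + 6367/133b - 10110/133 ≠ 0; add h_6 = 62/399b^3 - 2092/399b^2 + 6367/133b - 10110/133 to the basis.

S(f_1,f_4): lcm = a^2b. S = 12a^2 + 2ab^2 - 16/5ab - 46a + 63/5b.
  leading term a^2: subtract (-4)·f_2 from 12a^2 + 2ab^2 - 16/5ab - 46a + 63/5b → 2ab^2 + 64/5ab - 22a - 17/5b - 28
  leading term ab^2: subtract (2b)·f_1 from 2ab^2 + 64/5ab - 22a - 17/5b - 28 → -56/5ab - 22a - 4b^3 + 4b^2 + 443/5b - 28
  leading term ab: subtract (-56/5)·f_1 from -56/5ab - 22a - 4b^3 + 4b^2 + 443/5b - 28 → 562/5a - 4b^3 + 132/5b^2 + 331/5b - 2716/5
  leading term a: subtract (281/665)·h_5 from 562/5a - 4b^3 + 132/5b^2 + 331/5b - 2716/5 → -472/399b^3 + 7708/1995b^2 + 19576/665b - 43136/665
  leading term b^3: subtract (-236/31)·h_6 from -472/399b^3 + 7708/1995b^2 + 19576/665b - 43136/665 → -5588/155b^2 + 61052/155b - 99752/155
  leading term b^2: no divisor's leading term divides it; move -5588/155b^2 to the remainder.
  leading term b: no divisor's leading term divides it; move 61052/155b to the remainder.
  leading term 1: no divisor's leading term divides it; move -99752/155 to the remainder.
  remainder -5588/155b^2 + 61052/155b - 99752/155 ≠ 0; add h_7 = -5588/155b^2 + 61052/155b - 99752/155 to the basis.

S(f_2,f_3): lcm = a^2. S = -4/3ab - a + 2b^2 - 26/3b + 61/3.
  leading term ab: subtract (-4/3)·f_1 from -4/3ab - a + 2b^2 - 26/3b + 61/3 → 15a + 14/3b^2 - 34/3b - 41
  leading term a: subtract (15/266)·h_5 from 15a + 14/3b^2 - 34/3b - 41 → 50/133b^3 + 662/399b^2 - 12959/798b + 3037/133
  leading term b^3: subtract (75/31)·h_6 from 50/133b^3 + 662/399b^2 - 12959/798b + 3037/133 → 1334/93b^2 - 24563/186b + 6409/31
  leading term b^2: subtract (-3335/8382)·h_7 from 1334/93b^2 - 24563/186b + 6409/31 → 206683/8382b - 206683/4191
  leading term b: no divisor's leading term divides it; move 206683/8382b to the remainder.
  leading term 1: no divisor's leading term divides it; move -206683/4191 to the remainder.
  remainder 206683/8382b - 206683/4191 ≠ 0; add h_8 = 206683/8382b - 206683/4191 to the basis.

The other S-polynomials (S(f_2,f_4), S(f_3,f_4), S(f_1,h_5), S(f_2,h_5), S(f_3,h_5), S(f_4,h_5), S(f_1,h_6), S(f_2,h_6), S(f_3,h_6), S(f_4,h_6), S(h_5,h_6), S(f_1,h_7), S(f_2,h_7), S(f_3,h_7), S(f_4,h_7), S(h_5,h_7), S(h_6,h_7), S(f_1,h_8), S(f_2,h_8), S(f_3,h_8), S(f_4,h_8), S(h_5,h_8), S(h_6,h_8), S(h_7,h_8)) all reduce to 0 modulo the current basis, so we have a Gröbner basis.
Inter-reduce: drop elements whose leading term is divisible by another's, tail-reduce, and make monic.
Reduced Gröbner basis: {a - 3, b - 2}.

Since the basis is lex-ordered, b - 2 is univariate in b. Its roots are {2}. Back-substituting each root into the other basis elements fixes the other coordinates.
  b = 2: the earlier basis element becomes a - 3 = 0, giving a = 3 — point (3, 2).
Substituting each solution back into the original system confirms all equations vanish.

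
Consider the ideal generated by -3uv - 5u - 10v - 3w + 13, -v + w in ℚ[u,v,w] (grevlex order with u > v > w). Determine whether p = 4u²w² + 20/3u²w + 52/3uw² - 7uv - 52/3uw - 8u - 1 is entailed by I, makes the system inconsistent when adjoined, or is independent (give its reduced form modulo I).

4u²w² + 20/3u²w + 52/3uw² - 7uv - 52/3uw - 8u - 1 is independent of I; its normal form modulo I is 11/3u + 91/3w - 94/3.

First compute the reduced Gröbner basis of I by Buchberger's algorithm.
f_1 = -3uv - 5u - 10v - 3w + 13, LT = uv.
f_2 = -v + w, LT = v.

S(f_1,f_2): lcm = uv. S = uw + 5/3u + 10/3v + w - 13/3.
  reduce S modulo (f_1, f_2):
  remainder uw + 5/3u + 13/3w - 13/3 ≠ 0; add h_3 = uw + 5/3u + 13/3w - 13/3 to the basis.

The other S-polynomials (S(f_1,h_3), S(f_2,h_3)) all reduce to 0 modulo the current basis, so we have a Gröbner basis.
Inter-reduce: drop elements whose leading term is divisible by another's, tail-reduce, and make monic.
Reduced Gröbner basis: {uw + 5/3u + 13/3w - 13/3, v - w}.
Label its elements g_1 = uw + 5/3u + 13/3w - 13/3, g_2 = v - w.

Reduce p = 4u²w² + 20/3u²w + 52/3uw² - 7uv - 52/3uw - 8u - 1 modulo G:
  leading term u²w²: subtract (4uw)·g_1 from 4u²w² + 20/3u²w + 52/3uw² - 7uv - 52/3uw - 8u - 1 → -7uv - 8u - 1
  leading term uv: subtract (-7u)·g_2 from -7uv - 8u - 1 → -7uw - 8u - 1
  leading term uw: subtract (-7)·g_1 from -7uw - 8u - 1 → 11/3u + 91/3w - 94/3
  leading term u: no divisor's leading term divides it; move 11/3u to the remainder.
  leading term w: no divisor's leading term divides it; move 91/3w to the remainder.
  leading term 1: no divisor's leading term divides it; move -94/3 to the remainder.
  normal form = 11/3u + 91/3w - 94/3.
The normal form is nonzero, so p ∉ I. Since p minus its normal form lies in I, I + (p) = I + (r) where r = 11/3u + 91/3w - 94/3; decide whether this ideal is the whole ring.
Run Buchberger on G together with r (pairs among the g_i already reduce to 0 since G is a Gröbner basis):
g_1 = uw + 5/3u + 13/3w - 13/3, LT = uw.
g_2 = v - w, LT = v.
r = 11/3u + 91/3w - 94/3, LT = u.

S(g_1,r): lcm = uw. S = -91/11w² + 5/3u + 425/33w - 13/3.
  reduce S modulo (g_1, g_2, r):
  remainder -91/11w² - 10/11w + 109/11 ≠ 0; add m_4 = -91/11w² - 10/11w + 109/11 to the basis.

The other S-polynomials (S(g_1,g_2), S(g_2,r), S(g_1,m_4), S(g_2,m_4), S(r,m_4)) all reduce to 0 modulo the current basis, so we have a Gröbner basis.
Inter-reduce: drop elements whose leading term is divisible by another's, tail-reduce, and make monic.
Reduced Gröbner basis: {w² + 10/91w - 109/91, u + 91/11w - 94/11, v - w}.
The reduced Gröbner basis of I + (p) is {w² + 10/91w - 109/91, u + 91/11w - 94/11, v - w} ≠ {1}, a proper ideal, so the enlarged system stays consistent: p is independent of I, with normal form 11/3u + 91/3w - 94/3.

Ideal membership is decidable via reduction modulo a Gröbner basis.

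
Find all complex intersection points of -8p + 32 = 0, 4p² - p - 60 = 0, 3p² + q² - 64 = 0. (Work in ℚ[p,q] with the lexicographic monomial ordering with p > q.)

{(4, -4), (4, 4)}

Compute a lex Gröbner basis by Buchberger's algorithm.
f_1 = -8p + 32, LT = p.
f_2 = 4p² - p - 60, LT = p².
f_3 = 3p² + q² - 64, LT = p².

S(f_1,f_2): lcm = p². S = -15/4p + 15.
  leading term p: subtract (15/32)·f_1 from -15/4p + 15 → 0
  remainder 0.

S(f_1,f_3): lcm = p². S = -4p - ⅓q² + 64/3.
  leading term p: subtract (½)·f_1 from -4p - ⅓q² + 64/3 → -⅓q² + 16/3
  leading term q²: no divisor's leading term divides it; move -⅓q² to the remainder.
  leading term 1: no divisor's leading term divides it; move 16/3 to the remainder.
  remainder -⅓q² + 16/3 ≠ 0; add h_4 = -⅓q² + 16/3 to the basis.

S(f_2,f_3): lcm = p². S = -¼p - ⅓q² + 19/3.
  leading term p: subtract (1/32)·f_1 from -¼p - ⅓q² + 19/3 → -⅓q² + 16/3
  leading term q²: subtract (1)·h_4 from -⅓q² + 16/3 → 0
  remainder 0.

S(f_1,h_4): leading monomials are coprime, so the S-polynomial reduces to 0 (Buchberger's first criterion).
S(f_2,h_4): leading monomials are coprime, so the S-polynomial reduces to 0 (Buchberger's first criterion).
S(f_3,h_4): leading monomials are coprime, so the S-polynomial reduces to 0 (Buchberger's first criterion).
Every S-polynomial of the final basis reduces to 0, so we have a Gröbner basis.
Inter-reduce: drop elements whose leading term is divisible by another's, tail-reduce, and make monic.
Reduced Gröbner basis: {p - 4, q² - 16}.

Elimination: the polynomial q² - 16 lies in the elimination ideal for q, so q ∈ {-4, 4}. For each such q, the remaining basis elements (now univariate) give the rest of the solution.
  q = -4: the earlier basis element becomes p - 4 = 0, giving p = 4 — point (4, -4).
  q = 4: the earlier basis element becomes p - 4 = 0, giving p = 4 — point (4, 4).
Check: every point annihilates each of the original generators.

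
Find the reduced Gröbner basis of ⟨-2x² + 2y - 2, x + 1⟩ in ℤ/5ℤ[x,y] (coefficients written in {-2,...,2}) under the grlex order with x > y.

G = {x + 1, y - 2}

f_1 = -2x² + 2y - 2, LT = x².
f_2 = x + 1, LT = x.

S(f_1,f_2): lcm = x². S = -x - y + 1.
  leading term x: subtract (-1)·f_2 from -x - y + 1 → -y + 2
  leading term y: no divisor's leading term divides it; move -y to the remainder.
  leading term 1: no divisor's leading term divides it; move 2 to the remainder.
  remainder -y + 2 ≠ 0; add g_3 = -y + 2 to the basis.

S(f_1,g_3): leading monomials are coprime, so the S-polynomial reduces to 0 (Buchberger's first criterion).
S(f_2,g_3): leading monomials are coprime, so the S-polynomial reduces to 0 (Buchberger's first criterion).
Every S-polynomial of the final basis reduces to 0, so we have a Gröbner basis.
Inter-reduce: drop elements whose leading term is divisible by another's, tail-reduce, and make monic.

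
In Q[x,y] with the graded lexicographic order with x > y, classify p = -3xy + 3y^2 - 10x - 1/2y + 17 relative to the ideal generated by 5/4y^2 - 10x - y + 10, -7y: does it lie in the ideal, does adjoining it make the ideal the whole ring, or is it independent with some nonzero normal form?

Adjoining -3xy + 3y^2 - 10x - 1/2y + 17 makes the ideal the whole ring: the system is inconsistent.

First compute the reduced Gröbner basis of I by Buchberger's algorithm.
f_1 = 5/4y^2 - 10x - y + 10, LT = y^2.
f_2 = -7y, LT = y.

S(f_1,f_2): lcm = y^2. S = -8x - 4/5y + 8.
  leading term x: no divisor's leading term divides it; move -8x to the remainder.
  leading term y: subtract (4/35)·f_2 from -4/5y + 8 → 8
  leading term 1: no divisor's leading term divides it; move 8 to the remainder.
  remainder -8x + 8 ≠ 0; add h_3 = -8x + 8 to the basis.

The other S-polynomials (S(f_1,h_3), S(f_2,h_3)) all reduce to 0 modulo the current basis, so we have a Gröbner basis.
Inter-reduce: drop elements whose leading term is divisible by another's, tail-reduce, and make monic.
Reduced Gröbner basis: {x - 1, y}.
Label its elements g_1 = x - 1, g_2 = y.

Reduce p = -3xy + 3y^2 - 10x - 1/2y + 17 modulo G:
  leading term xy: subtract (-3y)·g_1 from -3xy + 3y^2 - 10x - 1/2y + 17 → 3y^2 - 10x - 7/2y + 17
  leading term y^2: subtract (3y)·g_2 from 3y^2 - 10x - 7/2y + 17 → -10x - 7/2y + 17
  leading term x: subtract (-10)·g_1 from -10x - 7/2y + 17 → -7/2y + 7
  leading term y: subtract (-7/2)·g_2 from -7/2y + 7 → 7
  leading term 1: no divisor's leading term divides it; move 7 to the remainder.
  normal form = 7.
The normal form is nonzero, so p ∉ I. Since p minus its normal form lies in I, I + (p) = I + (r) where r = 7; decide whether this ideal is the whole ring.
Here r = 7 is a nonzero constant, hence a unit: 1 ∈ I + (p), the Gröbner basis of I + (p) is {1}, and the enlarged system has no common solution — adjoining p is inconsistent.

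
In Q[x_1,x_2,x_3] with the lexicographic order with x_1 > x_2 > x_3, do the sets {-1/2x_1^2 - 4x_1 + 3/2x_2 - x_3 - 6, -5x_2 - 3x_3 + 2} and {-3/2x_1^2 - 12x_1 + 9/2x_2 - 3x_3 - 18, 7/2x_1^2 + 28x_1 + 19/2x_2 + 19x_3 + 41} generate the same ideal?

Since reduced Gröbner bases are canonical representatives of ideals under a given ordering, it suffices to compute and compare them.
Buchberger on the first generating set:
f_1 = -1/2x_1^2 - 4x_1 + 3/2x_2 - x_3 - 6, LT = x_1^2.
f_2 = -5x_2 - 3x_3 + 2, LT = x_2.

The S-polynomials (S(f_1,f_2)) all reduce to 0 modulo the current basis, so we have a Gröbner basis.
Inter-reduce: drop elements whose leading term is divisible by another's, tail-reduce, and make monic.
Reduced Gröbner basis: {x_1^2 + 8x_1 + 19/5x_3 + 54/5, x_2 + 3/5x_3 - 2/5}.

Buchberger on the second generating set:
h_1 = -3/2x_1^2 - 12x_1 + 9/2x_2 - 3x_3 - 18, LT = x_1^2.
h_2 = 7/2x_1^2 + 28x_1 + 19/2x_2 + 19x_3 + 41, LT = x_1^2.

S(h_1,h_2): lcm = x_1^2. S = -40/7x_2 - 24/7x_3 + 2/7.
  reduce S modulo (h_1, h_2):
  remainder -40/7x_2 - 24/7x_3 + 2/7 ≠ 0; add k_3 = -40/7x_2 - 24/7x_3 + 2/7 to the basis.

The other S-polynomials (S(h_1,k_3), S(h_2,k_3)) all reduce to 0 modulo the current basis, so we have a Gröbner basis.
Inter-reduce: drop elements whose leading term is divisible by another's, tail-reduce, and make monic.
Reduced Gröbner basis: {x_1^2 + 8x_1 + 19/5x_3 + 237/20, x_2 + 3/5x_3 - 1/20}.

Since the reduced bases disagree, the two ideals are not the same.

No, the ideals differ.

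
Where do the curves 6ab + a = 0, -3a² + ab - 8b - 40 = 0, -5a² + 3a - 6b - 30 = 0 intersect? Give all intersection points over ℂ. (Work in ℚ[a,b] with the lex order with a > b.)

Compute a lex Gröbner basis by Buchberger's algorithm.
f_1 = 6ab + a, LT = ab.
f_2 = -3a² + ab - 8b - 40, LT = a².
f_3 = -5a² + 3a - 6b - 30, LT = a².

S(f_1,f_2): lcm = a²b. S = ⅙a² + ⅓ab² - 8/3b² - 40/3b.
  leading term a²: subtract (-1/18)·f_2 from ⅙a² + ⅓ab² - 8/3b² - 40/3b → ⅓ab² + 1/18ab - 8/3b² - 124/9b - 20/9
  leading term ab²: subtract (1/18b)·f_1 from ⅓ab² + 1/18ab - 8/3b² - 124/9b - 20/9 → -8/3b² - 124/9b - 20/9
  leading term b²: no divisor's leading term divides it; move -8/3b² to the remainder.
  leading term b: no divisor's leading term divides it; move -124/9b to the remainder.
  leading term 1: no divisor's leading term divides it; move -20/9 to the remainder.
  remainder -8/3b² - 124/9b - 20/9 ≠ 0; add h_4 = -8/3b² - 124/9b - 20/9 to the basis.

S(f_1,f_3): lcm = a²b. S = ⅙a² + ⅗ab - 6/5b² - 6b.
  leading term a²: subtract (-1/18)·f_2 from ⅙a² + ⅗ab - 6/5b² - 6b → 59/90ab - 6/5b² - 58/9b - 20/9
  leading term ab: subtract (59/540)·f_1 from 59/90ab - 6/5b² - 58/9b - 20/9 → -59/540a - 6/5b² - 58/9b - 20/9
  leading term a: no divisor's leading term divides it; move -59/540a to the remainder.
  leading term b²: subtract (9/20)·h_4 from -6/5b² - 58/9b - 20/9 → -11/45b - 11/9
  leading term b: no divisor's leading term divides it; move -11/45b to the remainder.
  leading term 1: no divisor's leading term divides it; move -11/9 to the remainder.
  remainder -59/540a - 11/45b - 11/9 ≠ 0; add h_5 = -59/540a - 11/45b - 11/9 to the basis.

S(f_2,h_5): lcm = a². S = -455/177ab - 660/59a + 8/3b + 40/3.
  leading term ab: subtract (-455/1062)·f_1 from -455/177ab - 660/59a + 8/3b + 40/3 → -11425/1062a + 8/3b + 40/3
  leading term a: subtract (342750/3481)·h_5 from -11425/1062a + 8/3b + 40/3 → 93066/3481b + 465330/3481
  leading term b: no divisor's leading term divides it; move 93066/3481b to the remainder.
  leading term 1: no divisor's leading term divides it; move 465330/3481 to the remainder.
  remainder 93066/3481b + 465330/3481 ≠ 0; add h_6 = 93066/3481b + 465330/3481 to the basis.

The other S-polynomials (S(f_2,f_3), S(f_1,h_4), S(f_2,h_4), S(f_3,h_4), S(f_1,h_5), S(f_3,h_5), S(h_4,h_5), S(f_1,h_6), S(f_2,h_6), S(f_3,h_6), S(h_4,h_6), S(h_5,h_6)) all reduce to 0 modulo the current basis, so we have a Gröbner basis.
Inter-reduce: drop elements whose leading term is divisible by another's, tail-reduce, and make monic.
Reduced Gröbner basis: {a, b + 5}.

Elimination: the polynomial b + 5 lies in the elimination ideal for b, so b ∈ {-5}. For each such b, the remaining basis elements (now univariate) give the rest of the solution.
  b = -5: the earlier basis element becomes a = 0, giving a = 0 — point (0, -5).
Check: every point annihilates each of the original generators.

{(0, -5)}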